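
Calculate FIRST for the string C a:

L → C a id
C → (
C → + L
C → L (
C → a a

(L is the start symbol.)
{ '(', '+', 'a' }

FIRST sets of the non-terminals involved (from the grammar, by fixed-point iteration):
  FIRST(C) = { '(', '+', 'a' }

To compute FIRST(C a), process the symbols left to right:
Symbol C is a non-terminal. Add FIRST(C) \ {ε} = { '(', '+', 'a' }
C is not nullable (ε ∉ FIRST(C)), so stop here.
FIRST(C a) = { '(', '+', 'a' }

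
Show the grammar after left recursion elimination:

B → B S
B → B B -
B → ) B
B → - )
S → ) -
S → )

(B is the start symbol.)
B is directly left-recursive. The standard transformation for
  A → A α₁ | ... | A α_m | β₁ | ... | β_n
is
  A  → β₁ A' | ... | β_n A'
  A' → α₁ A' | ... | α_m A' | ε

B → ) B becomes B → ) B B'
B → - ) becomes B → - ) B'
B → B S becomes B' → S B'
B → B B - becomes B' → B - B'
Add B' → ε

Productions for other non-terminals are unchanged:
  S → ) -
  S → )

Resulting grammar:
B → ) B B'
B → - ) B'
B' → S B'
B' → B - B'
B' → ε
S → ) -
S → )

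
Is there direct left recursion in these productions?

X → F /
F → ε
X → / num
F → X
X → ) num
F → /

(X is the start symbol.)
No direct left recursion

Direct left recursion occurs when N → N α for some non-terminal N (the right-hand side begins with the left-hand side itself).

X → F /: starts with F
F → ε: starts with ε
X → / num: starts with '/'
F → X: starts with X
X → ) num: starts with ')'
F → /: starts with '/'

No direct left recursion found.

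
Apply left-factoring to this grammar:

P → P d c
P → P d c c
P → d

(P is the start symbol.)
Left-factoring transforms A → αβ₁ | αβ₂ into A → αA' and A' → β₁ | β₂
(α is the longest common prefix among the alternatives). Repeat until
no nonterminal has two alternatives with a common prefix.

Round 1: P has alternatives sharing prefix 'P d c'. Introduce P': P → P d c P'
  Add: P' → ε
  Add: P' → c

No remaining common prefixes — done.

Resulting grammar:
P → P d c P'
P' → ε
P' → c
P → d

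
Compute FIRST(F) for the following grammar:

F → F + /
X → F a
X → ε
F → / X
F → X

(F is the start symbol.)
{ '+', '/', 'a', ε }

To compute FIRST(F), examine every production with F on the left-hand side, reading each right-hand side left to right until a non-nullable symbol is reached.

FIRST sets of the other non-terminals involved (by the same procedure, iterated to a fixed point):
  FIRST(X) = { '+', '/', 'a', ε }

From F → F + /:
  - F is the symbol being defined: contributes nothing new
    F is nullable, so continue to the next symbol
  - '+' is a terminal: add '+' and stop
From F → / X:
  - '/' is a terminal: add '/' and stop
From F → X:
  - X is a non-terminal: add FIRST(X) \ {ε} = { '+', '/', 'a' }
    X is nullable and nothing follows, so the whole right-hand side can vanish: ε ∈ FIRST(F)

Collecting: FIRST(F) = { '+', '/', 'a', ε }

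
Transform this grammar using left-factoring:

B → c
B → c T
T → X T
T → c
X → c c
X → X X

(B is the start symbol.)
B → c B'
B' → ε
B' → T
T → X T
T → c
X → c c
X → X X

Left-factoring transforms A → αβ₁ | αβ₂ into A → αA' and A' → β₁ | β₂
(α is the longest common prefix among the alternatives). Repeat until
no nonterminal has two alternatives with a common prefix.

Round 1: B has alternatives sharing prefix 'c'. Introduce B': B → c B'
  Add: B' → ε
  Add: B' → T

No remaining common prefixes — done.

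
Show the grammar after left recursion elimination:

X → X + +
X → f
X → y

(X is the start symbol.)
X → f X'
X → y X'
X' → + + X'
X' → ε

X is directly left-recursive. The standard transformation for
  A → A α₁ | ... | A α_m | β₁ | ... | β_n
is
  A  → β₁ A' | ... | β_n A'
  A' → α₁ A' | ... | α_m A' | ε

X → f becomes X → f X'
X → y becomes X → y X'
X → X + + becomes X' → + + X'
Add X' → ε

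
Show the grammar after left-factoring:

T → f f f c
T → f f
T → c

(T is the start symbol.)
T → f f T'
T' → f c
T' → ε
T → c

Left-factoring transforms A → αβ₁ | αβ₂ into A → αA' and A' → β₁ | β₂
(α is the longest common prefix among the alternatives). Repeat until
no nonterminal has two alternatives with a common prefix.

Round 1: T has alternatives sharing prefix 'f f'. Introduce T': T → f f T'
  Add: T' → f c
  Add: T' → ε

No remaining common prefixes — done.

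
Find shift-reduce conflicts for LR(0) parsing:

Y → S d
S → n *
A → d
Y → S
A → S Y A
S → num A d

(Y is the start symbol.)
Augment with Y' → Y and build the canonical LR(0) collection (I0 = CLOSURE({[Y' → . Y]}), then GOTO on every symbol after a dot until no new states appear). It has 13 states:
  I0: { [S → . n *], [S → . num A d], [Y → . S d], [Y → . S], [Y' → . Y] }  — shift
  I1: { [Y → S . d], [Y → S .] }  — shift, reduce
  I2: { [Y' → Y .] }  — accept
  I3: { [S → n . *] }  — shift
  I4: { [A → . S Y A], [A → . d], [S → . n *], [S → . num A d], [S → num . A d] }  — shift
  I5: { [S → num A . d] }  — shift
  I6: { [A → S . Y A], [S → . n *], [S → . num A d], [Y → . S d], [Y → . S] }  — shift
  I7: { [A → d .] }  — reduce
  I8: { [A → . S Y A], [A → . d], [A → S Y . A], [S → . n *], [S → . num A d] }  — shift
  I9: { [A → S Y A .] }  — reduce
  I10: { [S → num A d .] }  — reduce
  I11: { [S → n * .] }  — reduce
  I12: { [Y → S d .] }  — reduce

I1 contains reduce item [Y → S .] and shift item [Y → S . d] — shift-reduce conflict.

Answer: Yes — I1: [Y → S .] vs [Y → S . d]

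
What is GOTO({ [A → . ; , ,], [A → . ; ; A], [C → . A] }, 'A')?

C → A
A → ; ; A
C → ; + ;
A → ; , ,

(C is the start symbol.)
{ [C → A .] }

GOTO(I, 'A') = CLOSURE({ [A → αX.β] : [A → α.Xβ] ∈ I, X = 'A' })

Items with dot before 'A', with the dot advanced:
  [C → . A] → [C → A .]
Closure adds nothing (no advanced item has the dot before a non-terminal).

GOTO = { [C → A .] }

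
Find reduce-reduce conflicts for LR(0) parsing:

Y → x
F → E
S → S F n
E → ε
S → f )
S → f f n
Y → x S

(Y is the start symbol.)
Augment with Y' → Y and build the canonical LR(0) collection (I0 = CLOSURE({[Y' → . Y]}), then GOTO on every symbol after a dot until no new states appear). It has 11 states:
  I0: { [Y → . x S], [Y → . x], [Y' → . Y] }  — shift
  I1: { [Y' → Y .] }  — accept
  I2: { [S → . S F n], [S → . f )], [S → . f f n], [Y → x . S], [Y → x .] }  — shift, reduce
  I3: { [E → .], [F → . E], [S → S . F n], [Y → x S .] }  — 2 reduces
  I4: { [S → f . )], [S → f . f n] }  — shift
  I5: { [S → f ) .] }  — reduce
  I6: { [S → f f . n] }  — shift
  I7: { [S → f f n .] }  — reduce
  I8: { [F → E .] }  — reduce
  I9: { [S → S F . n] }  — shift
  I10: { [S → S F n .] }  — reduce

I3 contains complete items [E → .], [Y → x S .] — reduce-reduce conflict.

Answer: Yes — I3: [E → .] vs [Y → x S .]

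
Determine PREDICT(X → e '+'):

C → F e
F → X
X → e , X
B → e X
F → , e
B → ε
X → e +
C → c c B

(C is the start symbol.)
PREDICT(X → e '+') = (FIRST(RHS) \ {ε}) ∪ (FOLLOW(X) if ε ∈ FIRST(RHS), i.e. RHS ⇒* ε)
FIRST(e '+') = { 'e' }
ε ∉ FIRST(e '+'), so FOLLOW(X) is not added.
PREDICT(X → e '+') = { 'e' }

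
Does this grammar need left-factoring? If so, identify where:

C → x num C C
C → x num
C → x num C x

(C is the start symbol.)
Left-factoring is needed when two productions for the same non-terminal
share a common prefix on the right-hand side.

Productions for C:
  C → x num C C
  C → x num
  C → x num C x

Found common prefix 'x num' in productions for C

Answer: Yes, C has productions with common prefix 'x num'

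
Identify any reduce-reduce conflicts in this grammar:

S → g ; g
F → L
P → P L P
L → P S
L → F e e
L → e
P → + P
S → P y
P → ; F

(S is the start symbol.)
No reduce-reduce conflicts

A reduce-reduce conflict occurs when an LR(0) state has two complete items [A → α .] and [B → β .] — both call for a reduction, and with no lookahead the parser cannot choose between them.

Augment with S' → S and build the canonical LR(0) collection (I0 = CLOSURE({[S' → . S]}), then GOTO on every symbol after a dot until no new states appear). It has 21 states:
  I0: { [P → . + P], [P → . ; F], [P → . P L P], [S → . P y], [S → . g ; g], [S' → . S] }  — shift
  I1: { [P → + . P], [P → . + P], [P → . ; F], [P → . P L P] }  — shift
  I2: { [F → . L], [L → . F e e], [L → . P S], [L → . e], [P → . + P], [P → . ; F], [P → . P L P], [P → ; . F] }  — shift
  I3: { [F → . L], [L → . F e e], [L → . P S], [L → . e], [P → . + P], [P → . ; F], [P → . P L P], [P → P . L P], [S → P . y] }  — shift
  I4: { [S' → S .] }  — accept
  I5: { [S → g . ; g] }  — shift
  I6: { [S → g ; . g] }  — shift
  I7: { [S → g ; g .] }  — reduce
  I8: { [L → F . e e] }  — shift
  I9: { [F → L .], [P → . + P], [P → . ; F], [P → . P L P], [P → P L . P] }  — shift, reduce
  I10: { [F → . L], [L → . F e e], [L → . P S], [L → . e], [L → P . S], [P → . + P], [P → . ; F], [P → . P L P], [P → P . L P], [S → . P y], [S → . g ; g] }  — shift
  I11: { [L → e .] }  — reduce
  I12: { [S → P y .] }  — reduce
  I13: { [F → . L], [L → . F e e], [L → . P S], [L → . e], [L → P . S], [P → . + P], [P → . ; F], [P → . P L P], [P → P . L P], [S → . P y], [S → . g ; g], [S → P . y] }  — shift
  I14: { [L → P S .] }  — reduce
  I15: { [F → . L], [L → . F e e], [L → . P S], [L → . e], [P → . + P], [P → . ; F], [P → . P L P], [P → P . L P], [P → P L P .] }  — shift, reduce
  I16: { [L → F e . e] }  — shift
  I17: { [L → F e e .] }  — reduce
  I18: { [L → F . e e], [P → ; F .] }  — shift, reduce
  I19: { [F → L .] }  — reduce
  I20: { [F → . L], [L → . F e e], [L → . P S], [L → . e], [P → + P .], [P → . + P], [P → . ; F], [P → . P L P], [P → P . L P] }  — shift, reduce

No state contains more than one complete item.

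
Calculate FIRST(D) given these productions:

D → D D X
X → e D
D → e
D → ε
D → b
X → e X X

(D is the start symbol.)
To compute FIRST(D), examine every production with D on the left-hand side, reading each right-hand side left to right until a non-nullable symbol is reached.

FIRST sets of the other non-terminals involved (by the same procedure, iterated to a fixed point):
  FIRST(X) = { 'e' }

From D → D D X:
  - D is the symbol being defined: contributes nothing new
    D is nullable, so continue to the next symbol
  - D is the symbol being defined: contributes nothing new
    D is nullable, so continue to the next symbol
  - X is a non-terminal: add FIRST(X) \ {ε} = { 'e' }
    X is not nullable, so stop
From D → e:
  - e is a terminal: add 'e' and stop
From D → ε:
  - ε-production, so ε ∈ FIRST(D)
From D → b:
  - b is a terminal: add 'b' and stop

Collecting: FIRST(D) = { 'b', 'e', ε }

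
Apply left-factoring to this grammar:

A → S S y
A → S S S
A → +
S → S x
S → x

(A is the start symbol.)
Left-factoring transforms A → αβ₁ | αβ₂ into A → αA' and A' → β₁ | β₂
(α is the longest common prefix among the alternatives). Repeat until
no nonterminal has two alternatives with a common prefix.

Round 1: A has alternatives sharing prefix 'S S'. Introduce A': A → S S A'
  Add: A' → y
  Add: A' → S

No remaining common prefixes — done.

Resulting grammar:
A → S S A'
A' → y
A' → S
A → +
S → S x
S → x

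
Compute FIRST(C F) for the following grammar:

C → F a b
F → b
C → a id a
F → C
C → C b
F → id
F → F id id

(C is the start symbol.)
{ 'a', 'b', 'id' }

FIRST sets of the non-terminals involved (from the grammar, by fixed-point iteration):
  FIRST(C) = { 'a', 'b', 'id' }

To compute FIRST(C F), process the symbols left to right:
Symbol C is a non-terminal. Add FIRST(C) \ {ε} = { 'a', 'b', 'id' }
C is not nullable (ε ∉ FIRST(C)), so stop here.
FIRST(C F) = { 'a', 'b', 'id' }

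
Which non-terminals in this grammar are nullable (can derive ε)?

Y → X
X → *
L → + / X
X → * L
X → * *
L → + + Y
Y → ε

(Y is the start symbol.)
{ 'Y' }

A non-terminal is nullable if it can derive ε (the empty string): either it has an ε-production, or it has a production whose right-hand side consists entirely of nullable non-terminals.

ε-productions: Y → ε
So Y is immediately nullable.
No further non-terminal can be added: every production for the remaining non-terminals contains a terminal or a non-nullable non-terminal.
Nullable = { 'Y' }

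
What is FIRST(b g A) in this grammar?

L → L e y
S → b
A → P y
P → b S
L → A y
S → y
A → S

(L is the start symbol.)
To compute FIRST(b g A), process the symbols left to right:
Symbol b is a terminal. Add 'b' and stop.
FIRST(b g A) = { 'b' }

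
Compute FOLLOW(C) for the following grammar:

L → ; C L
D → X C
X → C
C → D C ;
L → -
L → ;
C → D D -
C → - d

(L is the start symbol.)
To compute FOLLOW(C), find every occurrence of C on a right-hand side N → α C β: add FIRST(β) \ {ε}, and if β is empty or nullable also add FOLLOW(N). Iterate to a fixed point.

In L → ; C L: C is followed by L, add FIRST(L) \ {ε} = { '-', ';' }
In D → X C: C is at the end, add FOLLOW(D)
In X → C: C is at the end, add FOLLOW(X)
In C → D C ;: C is followed by ';', add FIRST(';') \ {ε} = { ';' }

The FOLLOW sets referred to above (computed the same way, to a fixed point):
  FOLLOW(D) = { '-' }
  FOLLOW(X) = { '-' }

Taking the union: FOLLOW(C) = { '-', ';' }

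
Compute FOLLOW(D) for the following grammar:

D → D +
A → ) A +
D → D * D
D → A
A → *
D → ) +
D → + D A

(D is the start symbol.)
To compute FOLLOW(D), find every occurrence of D on a right-hand side N → α D β: add FIRST(β) \ {ε}, and if β is empty or nullable also add FOLLOW(N). Iterate to a fixed point.

D is the start symbol, so $ ∈ FOLLOW(D).
In D → D +: D is followed by '+', add FIRST('+') \ {ε} = { '+' }
In D → D * D: D is followed by '*' D, add FIRST('*' D) \ {ε} = { '*' }
In D → D * D: D is at the end; this adds FOLLOW(D) to itself — nothing new
In D → + D A: D is followed by A, add FIRST(A) \ {ε} = { ')', '*' }

Taking the union: FOLLOW(D) = { $, ')', '*', '+' }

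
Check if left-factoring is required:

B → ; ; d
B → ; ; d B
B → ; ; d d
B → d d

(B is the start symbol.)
Left-factoring is needed when two productions for the same non-terminal
share a common prefix on the right-hand side.

Productions for B:
  B → ; ; d
  B → ; ; d B
  B → ; ; d d
  B → d d

Found common prefix '; ; d' in productions for B

Answer: Yes, B has productions with common prefix '; ; d'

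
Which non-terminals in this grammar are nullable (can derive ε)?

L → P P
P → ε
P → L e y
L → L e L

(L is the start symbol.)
A non-terminal is nullable if it can derive ε (the empty string): either it has an ε-production, or it has a production whose right-hand side consists entirely of nullable non-terminals.

ε-productions: P → ε
So P is immediately nullable.
L → P P: every symbol on the right is nullable, so L is nullable too.
Every non-terminal is now nullable.
Nullable = { 'L', 'P' }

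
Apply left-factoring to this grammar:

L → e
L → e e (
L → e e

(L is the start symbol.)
L → e L'
L' → ε
L' → e L''
L'' → (
L'' → ε

Left-factoring transforms A → αβ₁ | αβ₂ into A → αA' and A' → β₁ | β₂
(α is the longest common prefix among the alternatives). Repeat until
no nonterminal has two alternatives with a common prefix.

Round 1: L has alternatives sharing prefix 'e'. Introduce L': L → e L'
  Add: L' → ε
  Add: L' → e (
  Add: L' → e

Round 2: L' has alternatives sharing prefix 'e'. Introduce L'': L' → e L''
  Add: L'' → (
  Add: L'' → ε

No remaining common prefixes — done.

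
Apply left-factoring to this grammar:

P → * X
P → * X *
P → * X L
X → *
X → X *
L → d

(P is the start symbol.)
P → * X P'
P' → ε
P' → *
P' → L
X → *
X → X *
L → d

Left-factoring transforms A → αβ₁ | αβ₂ into A → αA' and A' → β₁ | β₂
(α is the longest common prefix among the alternatives). Repeat until
no nonterminal has two alternatives with a common prefix.

Round 1: P has alternatives sharing prefix '* X'. Introduce P': P → * X P'
  Add: P' → ε
  Add: P' → *
  Add: P' → L

No remaining common prefixes — done.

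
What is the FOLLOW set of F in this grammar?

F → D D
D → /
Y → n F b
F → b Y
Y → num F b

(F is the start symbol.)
{ $, 'b' }

To compute FOLLOW(F), find every occurrence of F on a right-hand side N → α F β: add FIRST(β) \ {ε}, and if β is empty or nullable also add FOLLOW(N). Iterate to a fixed point.

F is the start symbol, so $ ∈ FOLLOW(F).
In Y → n F b: F is followed by b, add FIRST(b) \ {ε} = { 'b' }
In Y → num F b: F is followed by b, add FIRST(b) \ {ε} = { 'b' }

Taking the union: FOLLOW(F) = { $, 'b' }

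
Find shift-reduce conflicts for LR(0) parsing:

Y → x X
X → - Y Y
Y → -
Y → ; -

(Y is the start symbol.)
Augment with Y' → Y and build the canonical LR(0) collection (I0 = CLOSURE({[Y' → . Y]}), then GOTO on every symbol after a dot until no new states appear). It has 10 states:
  I0: { [Y → . -], [Y → . ; -], [Y → . x X], [Y' → . Y] }  — shift
  I1: { [Y → - .] }  — reduce
  I2: { [Y → ; . -] }  — shift
  I3: { [Y' → Y .] }  — accept
  I4: { [X → . - Y Y], [Y → x . X] }  — shift
  I5: { [X → - . Y Y], [Y → . -], [Y → . ; -], [Y → . x X] }  — shift
  I6: { [Y → x X .] }  — reduce
  I7: { [X → - Y . Y], [Y → . -], [Y → . ; -], [Y → . x X] }  — shift
  I8: { [X → - Y Y .] }  — reduce
  I9: { [Y → ; - .] }  — reduce

No state contains both a complete item and a shift item.

Answer: No shift-reduce conflicts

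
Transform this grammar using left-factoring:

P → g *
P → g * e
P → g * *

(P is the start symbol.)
Left-factoring transforms A → αβ₁ | αβ₂ into A → αA' and A' → β₁ | β₂
(α is the longest common prefix among the alternatives). Repeat until
no nonterminal has two alternatives with a common prefix.

Round 1: P has alternatives sharing prefix 'g *'. Introduce P': P → g * P'
  Add: P' → ε
  Add: P' → e
  Add: P' → *

No remaining common prefixes — done.

Resulting grammar:
P → g * P'
P' → ε
P' → e
P' → *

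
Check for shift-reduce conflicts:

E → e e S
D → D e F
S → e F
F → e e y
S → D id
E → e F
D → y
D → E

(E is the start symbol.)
No shift-reduce conflicts

A shift-reduce conflict occurs when an LR(0) state has both:
  - a complete (reduce) item [A → α .] (dot at the end), and
  - a shift item [B → β . c γ] (dot before a terminal).

Augment with E' → E and build the canonical LR(0) collection (I0 = CLOSURE({[E' → . E]}), then GOTO on every symbol after a dot until no new states appear). It has 17 states:
  I0: { [E → . e F], [E → . e e S], [E' → . E] }  — shift
  I1: { [E' → E .] }  — accept
  I2: { [E → e . F], [E → e . e S], [F → . e e y] }  — shift
  I3: { [E → e F .] }  — reduce
  I4: { [D → . D e F], [D → . E], [D → . y], [E → . e F], [E → . e e S], [E → e e . S], [F → e . e y], [S → . D id], [S → . e F] }  — shift
  I5: { [D → D . e F], [S → D . id] }  — shift
  I6: { [D → E .] }  — reduce
  I7: { [E → e e S .] }  — reduce
  I8: { [E → e . F], [E → e . e S], [F → . e e y], [F → e e . y], [S → e . F] }  — shift
  I9: { [D → y .] }  — reduce
  I10: { [E → e F .], [S → e F .] }  — 2 reduces
  I11: { [F → e e y .] }  — reduce
  I12: { [D → D e . F], [F → . e e y] }  — shift
  I13: { [S → D id .] }  — reduce
  I14: { [D → D e F .] }  — reduce
  I15: { [F → e . e y] }  — shift
  I16: { [F → e e . y] }  — shift

No state contains both a complete item and a shift item.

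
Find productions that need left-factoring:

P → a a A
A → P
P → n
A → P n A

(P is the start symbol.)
Left-factoring is needed when two productions for the same non-terminal
share a common prefix on the right-hand side.

Productions for P:
  P → a a A
  P → n
Productions for A:
  A → P
  A → P n A

Found common prefix 'P' in productions for A

Answer: Yes, A has productions with common prefix 'P'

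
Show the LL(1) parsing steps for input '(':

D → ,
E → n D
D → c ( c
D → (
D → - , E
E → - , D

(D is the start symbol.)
LL(1) parsing maintains a stack (initially the start symbol over $) and the input. At each step: if the stack top is a terminal, match it against the current input token; if it is a non-terminal N, replace it with the RHS of M[N, lookahead] (the unique production whose predict set contains the lookahead).

Stack is shown with the top on the left.

Stack  Input  Action
--------------------
D $    ( $    output D → (
( $    ( $    match '('
$      $      accept

The string is accepted.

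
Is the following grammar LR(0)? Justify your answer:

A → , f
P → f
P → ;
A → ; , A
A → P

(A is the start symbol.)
No. Shift-reduce conflict between [P → ; .] and [A → ; . , A]

A grammar is LR(0) if no state in the canonical LR(0) collection has:
  - both a shift item (dot before a terminal) and a complete item (shift-reduce conflict), or
  - two or more complete items (reduce-reduce conflict; the accept item [A' → A .] counts as a complete item here).

Augment with A' → A and build the canonical LR(0) collection (I0 = CLOSURE({[A' → . A]}), then GOTO on every symbol after a dot until no new states appear). It has 9 states:
  I0: { [A → . , f], [A → . ; , A], [A → . P], [A' → . A], [P → . ;], [P → . f] }  — shift
  I1: { [A → , . f] }  — shift
  I2: { [A → ; . , A], [P → ; .] }  — shift, reduce
  I3: { [A' → A .] }  — accept
  I4: { [A → P .] }  — reduce
  I5: { [P → f .] }  — reduce
  I6: { [A → . , f], [A → . ; , A], [A → . P], [A → ; , . A], [P → . ;], [P → . f] }  — shift
  I7: { [A → ; , A .] }  — reduce
  I8: { [A → , f .] }  — reduce

Conflict in state I2:
  Shift-reduce conflict between [P → ; .] and [A → ; . , A]
So the grammar is NOT LR(0).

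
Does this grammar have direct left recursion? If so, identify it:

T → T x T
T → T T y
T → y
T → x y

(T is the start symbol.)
Direct left recursion occurs when N → N α for some non-terminal N (the right-hand side begins with the left-hand side itself).

T → T x T: LEFT RECURSIVE (starts with T)
T → T T y: LEFT RECURSIVE (starts with T)
T → y: starts with y
T → x y: starts with x

The grammar has direct left recursion on: T.

Answer: Yes, T is left-recursive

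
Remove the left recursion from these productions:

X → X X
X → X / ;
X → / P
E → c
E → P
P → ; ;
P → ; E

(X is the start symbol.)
X → / P X'
X' → X X'
X' → / ; X'
X' → ε
E → c
E → P
P → ; ;
P → ; E

X is directly left-recursive. The standard transformation for
  A → A α₁ | ... | A α_m | β₁ | ... | β_n
is
  A  → β₁ A' | ... | β_n A'
  A' → α₁ A' | ... | α_m A' | ε

X → / P becomes X → / P X'
X → X X becomes X' → X X'
X → X / ; becomes X' → / ; X'
Add X' → ε

Productions for other non-terminals are unchanged:
  E → c
  E → P
  P → ; ;
  P → ; E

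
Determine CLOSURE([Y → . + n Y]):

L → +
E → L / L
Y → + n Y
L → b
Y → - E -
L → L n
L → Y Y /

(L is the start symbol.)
To compute CLOSURE, for each item [A → α.Bβ] where B is a non-terminal, add [B → .γ] for all productions B → γ; repeat for the newly added items until nothing changes.

Start with: [Y → . + n Y]
The dot precedes the terminal '+', so nothing is added.

CLOSURE = { [Y → . + n Y] }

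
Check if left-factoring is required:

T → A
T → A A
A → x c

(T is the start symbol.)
Left-factoring is needed when two productions for the same non-terminal
share a common prefix on the right-hand side.

Productions for T:
  T → A
  T → A A

Found common prefix 'A' in productions for T

Answer: Yes, T has productions with common prefix 'A'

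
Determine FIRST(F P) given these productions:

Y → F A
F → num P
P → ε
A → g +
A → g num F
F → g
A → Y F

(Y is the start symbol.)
FIRST sets of the non-terminals involved (from the grammar, by fixed-point iteration):
  FIRST(F) = { 'g', 'num' }

To compute FIRST(F P), process the symbols left to right:
Symbol F is a non-terminal. Add FIRST(F) \ {ε} = { 'g', 'num' }
F is not nullable (ε ∉ FIRST(F)), so stop here.
FIRST(F P) = { 'g', 'num' }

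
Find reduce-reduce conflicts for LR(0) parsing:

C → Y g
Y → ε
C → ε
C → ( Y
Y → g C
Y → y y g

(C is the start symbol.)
Yes — I0: [C → .] vs [Y → .]; I4: [C → .] vs [Y → .]

A reduce-reduce conflict occurs when an LR(0) state has two complete items [A → α .] and [B → β .] — both call for a reduction, and with no lookahead the parser cannot choose between them.

Augment with C' → C and build the canonical LR(0) collection (I0 = CLOSURE({[C' → . C]}), then GOTO on every symbol after a dot until no new states appear). It has 11 states:
  I0: { [C → . ( Y], [C → . Y g], [C → .], [C' → . C], [Y → . g C], [Y → . y y g], [Y → .] }  — shift, 2 reduces
  I1: { [C → ( . Y], [Y → . g C], [Y → . y y g], [Y → .] }  — shift, reduce
  I2: { [C' → C .] }  — accept
  I3: { [C → Y . g] }  — shift
  I4: { [C → . ( Y], [C → . Y g], [C → .], [Y → . g C], [Y → . y y g], [Y → .], [Y → g . C] }  — shift, 2 reduces
  I5: { [Y → y . y g] }  — shift
  I6: { [Y → y y . g] }  — shift
  I7: { [Y → y y g .] }  — reduce
  I8: { [Y → g C .] }  — reduce
  I9: { [C → Y g .] }  — reduce
  I10: { [C → ( Y .] }  — reduce

I0 contains complete items [C → .], [Y → .] — reduce-reduce conflict.
I4 contains complete items [C → .], [Y → .] — reduce-reduce conflict.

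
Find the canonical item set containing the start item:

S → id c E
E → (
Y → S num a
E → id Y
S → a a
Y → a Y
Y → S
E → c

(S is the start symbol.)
First, augment the grammar with S' → S
I₀ = CLOSURE({ [S' → . S] }):
  [S' → . S] has the dot before S: add [S → . id c E], [S → . a a]
No further items can be added.

I₀ = { [S → . a a], [S → . id c E], [S' → . S] }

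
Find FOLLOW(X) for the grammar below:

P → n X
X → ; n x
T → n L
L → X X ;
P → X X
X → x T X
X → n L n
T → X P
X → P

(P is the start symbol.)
{ $, ';', 'n', 'x' }

In P → n X: X is at the end, add FOLLOW(P)
In L → X X ;: X is followed by X ';', add FIRST(X ';') \ {ε} = { ';', 'n', 'x' }
In L → X X ;: X is followed by ';', add FIRST(';') \ {ε} = { ';' }
In P → X X: X is followed by X, add FIRST(X) \ {ε} = { ';', 'n', 'x' }
In P → X X: X is at the end, add FOLLOW(P)
In X → x T X: X is at the end; this adds FOLLOW(X) to itself — nothing new
In T → X P: X is followed by P, add FIRST(P) \ {ε} = { ';', 'n', 'x' }

The FOLLOW sets referred to above (computed the same way, to a fixed point):
  FOLLOW(P) = { $, ';', 'n', 'x' }

Taking the union: FOLLOW(X) = { $, ';', 'n', 'x' }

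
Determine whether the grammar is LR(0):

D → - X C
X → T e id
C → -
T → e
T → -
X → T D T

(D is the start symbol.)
Augment with D' → D and build the canonical LR(0) collection (I0 = CLOSURE({[D' → . D]}), then GOTO on every symbol after a dot until no new states appear). It has 13 states:
  I0: { [D → . - X C], [D' → . D] }  — shift
  I1: { [D → - . X C], [T → . -], [T → . e], [X → . T D T], [X → . T e id] }  — shift
  I2: { [D' → D .] }  — accept
  I3: { [T → - .] }  — reduce
  I4: { [D → . - X C], [X → T . D T], [X → T . e id] }  — shift
  I5: { [C → . -], [D → - X . C] }  — shift
  I6: { [T → e .] }  — reduce
  I7: { [C → - .] }  — reduce
  I8: { [D → - X C .] }  — reduce
  I9: { [T → . -], [T → . e], [X → T D . T] }  — shift
  I10: { [X → T e . id] }  — shift
  I11: { [X → T e id .] }  — reduce
  I12: { [X → T D T .] }  — reduce

Every state is either a pure shift/goto state or contains exactly one complete item and nothing to shift — no conflicts. The grammar is LR(0).

Answer: Yes, the grammar is LR(0)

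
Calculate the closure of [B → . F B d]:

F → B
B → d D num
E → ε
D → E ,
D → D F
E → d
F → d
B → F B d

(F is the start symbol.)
{ [B → . F B d], [B → . d D num], [F → . B], [F → . d] }

To compute CLOSURE, for each item [A → α.Bβ] where B is a non-terminal, add [B → .γ] for all productions B → γ; repeat for the newly added items until nothing changes.

Start with: [B → . F B d]
  [B → . F B d] has the dot before F: add [F → . B], [F → . d]
  [F → . B] has the dot before B: add [B → . d D num]
No further items can be added.

CLOSURE = { [B → . F B d], [B → . d D num], [F → . B], [F → . d] }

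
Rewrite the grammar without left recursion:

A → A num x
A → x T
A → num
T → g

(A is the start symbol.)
A → x T A'
A → num A'
A' → num x A'
A' → ε
T → g

A is directly left-recursive. The standard transformation for
  A → A α₁ | ... | A α_m | β₁ | ... | β_n
is
  A  → β₁ A' | ... | β_n A'
  A' → α₁ A' | ... | α_m A' | ε

A → x T becomes A → x T A'
A → num becomes A → num A'
A → A num x becomes A' → num x A'
Add A' → ε

Productions for other non-terminals are unchanged:
  T → g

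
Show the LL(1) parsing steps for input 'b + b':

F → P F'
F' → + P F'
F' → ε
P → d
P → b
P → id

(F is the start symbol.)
LL(1) parsing maintains a stack (initially the start symbol over $) and the input. At each step: if the stack top is a terminal, match it against the current input token; if it is a non-terminal N, replace it with the RHS of M[N, lookahead] (the unique production whose predict set contains the lookahead).

Stack is shown with the top on the left.

Stack     Input    Action
-------------------------
F $       b + b $  output F → P F'
P F' $    b + b $  output P → b
b F' $    b + b $  match 'b'
F' $      + b $    output F' → + P F'
+ P F' $  + b $    match '+'
P F' $    b $      output P → b
b F' $    b $      match 'b'
F' $      $        output F' → ε
$         $        accept

The string is accepted.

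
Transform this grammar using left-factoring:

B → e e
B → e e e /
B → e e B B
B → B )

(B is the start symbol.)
B → e e B'
B' → ε
B' → e /
B' → B B
B → B )

Left-factoring transforms A → αβ₁ | αβ₂ into A → αA' and A' → β₁ | β₂
(α is the longest common prefix among the alternatives). Repeat until
no nonterminal has two alternatives with a common prefix.

Round 1: B has alternatives sharing prefix 'e e'. Introduce B': B → e e B'
  Add: B' → ε
  Add: B' → e /
  Add: B' → B B

No remaining common prefixes — done.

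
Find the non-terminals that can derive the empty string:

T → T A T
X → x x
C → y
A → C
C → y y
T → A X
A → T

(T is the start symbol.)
None

There are no ε-productions, so no non-terminal can derive ε.
No non-terminals are nullable.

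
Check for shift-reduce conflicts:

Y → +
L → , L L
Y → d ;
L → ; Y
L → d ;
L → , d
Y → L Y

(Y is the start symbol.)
Yes — I11: [L → , d .] vs [L → d . ;]

A shift-reduce conflict occurs when an LR(0) state has both:
  - a complete (reduce) item [A → α .] (dot at the end), and
  - a shift item [B → β . c γ] (dot before a terminal).

Augment with Y' → Y and build the canonical LR(0) collection (I0 = CLOSURE({[Y' → . Y]}), then GOTO on every symbol after a dot until no new states appear). It has 15 states:
  I0: { [L → . , L L], [L → . , d], [L → . ; Y], [L → . d ;], [Y → . +], [Y → . L Y], [Y → . d ;], [Y' → . Y] }  — shift
  I1: { [Y → + .] }  — reduce
  I2: { [L → , . L L], [L → , . d], [L → . , L L], [L → . , d], [L → . ; Y], [L → . d ;] }  — shift
  I3: { [L → . , L L], [L → . , d], [L → . ; Y], [L → . d ;], [L → ; . Y], [Y → . +], [Y → . L Y], [Y → . d ;] }  — shift
  I4: { [L → . , L L], [L → . , d], [L → . ; Y], [L → . d ;], [Y → . +], [Y → . L Y], [Y → . d ;], [Y → L . Y] }  — shift
  I5: { [Y' → Y .] }  — accept
  I6: { [L → d . ;], [Y → d . ;] }  — shift
  I7: { [L → d ; .], [Y → d ; .] }  — 2 reduces
  I8: { [Y → L Y .] }  — reduce
  I9: { [L → ; Y .] }  — reduce
  I10: { [L → , L . L], [L → . , L L], [L → . , d], [L → . ; Y], [L → . d ;] }  — shift
  I11: { [L → , d .], [L → d . ;] }  — shift, reduce
  I12: { [L → d ; .] }  — reduce
  I13: { [L → , L L .] }  — reduce
  I14: { [L → d . ;] }  — shift

I11 contains reduce item [L → , d .] and shift item [L → d . ;] — shift-reduce conflict.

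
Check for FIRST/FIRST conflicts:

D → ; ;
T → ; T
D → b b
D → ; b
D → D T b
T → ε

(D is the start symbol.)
Yes. D → ';' ';' / D → ';' b on { ';' }; D → ';' ';' / D → D T b on { ';' }; D → b b / D → D T b on { 'b' }; D → ';' b / D → D T b on { ';' }

FIRST sets of the non-terminals at (or reachable through a nullable prefix from) the front of some alternative:
  FIRST(D) = { ';', 'b' }

Productions for D:
  D → ; ;: FIRST = { ';' }
  D → b b: FIRST = { 'b' }
  D → ; b: FIRST = { ';' }
  D → D T b: FIRST = { ';', 'b' }
Productions for T:
  T → ; T: FIRST = { ';' }
  T → ε: FIRST = { ε }

Conflict for D: D → ; ; and D → ; b
  Overlap: { ';' }
Conflict for D: D → ; ; and D → D T b
  Overlap: { ';' }
Conflict for D: D → b b and D → D T b
  Overlap: { 'b' }
Conflict for D: D → ; b and D → D T b
  Overlap: { ';' }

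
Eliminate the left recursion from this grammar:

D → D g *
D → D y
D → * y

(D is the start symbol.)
D → * y D'
D' → g * D'
D' → y D'
D' → ε

D is directly left-recursive. The standard transformation for
  A → A α₁ | ... | A α_m | β₁ | ... | β_n
is
  A  → β₁ A' | ... | β_n A'
  A' → α₁ A' | ... | α_m A' | ε

D → * y becomes D → * y D'
D → D g * becomes D' → g * D'
D → D y becomes D' → y D'
Add D' → ε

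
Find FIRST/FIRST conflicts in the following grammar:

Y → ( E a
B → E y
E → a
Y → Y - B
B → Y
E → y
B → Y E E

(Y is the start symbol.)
Yes. Y → '(' E a / Y → Y '-' B on { '(' }; B → Y / B → Y E E on { '(' }

A FIRST/FIRST conflict occurs when two productions N → α and N → β for the same non-terminal have FIRST(α) ∩ FIRST(β) ≠ ∅ (with ε ∈ FIRST of a nullable right-hand side, so two nullable alternatives also conflict).

FIRST sets of the non-terminals at (or reachable through a nullable prefix from) the front of some alternative:
  FIRST(Y) = { '(' }
  FIRST(E) = { 'a', 'y' }

Productions for Y:
  Y → ( E a: FIRST = { '(' }
  Y → Y - B: FIRST = { '(' }
Productions for B:
  B → E y: FIRST = { 'a', 'y' }
  B → Y: FIRST = { '(' }
  B → Y E E: FIRST = { '(' }
Productions for E:
  E → a: FIRST = { 'a' }
  E → y: FIRST = { 'y' }

Conflict for Y: Y → ( E a and Y → Y - B
  Overlap: { '(' }
Conflict for B: B → Y and B → Y E E
  Overlap: { '(' }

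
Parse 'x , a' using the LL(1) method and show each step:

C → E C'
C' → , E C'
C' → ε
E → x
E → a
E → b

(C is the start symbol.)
Stack is shown with the top on the left.

Stack     Input    Action
-------------------------
C $       x , a $  output C → E C'
E C' $    x , a $  output E → x
x C' $    x , a $  match 'x'
C' $      , a $    output C' → , E C'
, E C' $  , a $    match ','
E C' $    a $      output E → a
a C' $    a $      match 'a'
C' $      $        output C' → ε
$         $        accept

The string is accepted.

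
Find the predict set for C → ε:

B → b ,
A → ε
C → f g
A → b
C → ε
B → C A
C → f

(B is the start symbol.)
{ $, 'b' }

PREDICT(C → ε) = (FIRST(RHS) \ {ε}) ∪ (FOLLOW(C) if ε ∈ FIRST(RHS), i.e. RHS ⇒* ε)
The right-hand side is ε (FIRST(ε) = { ε }), so the predict set is FOLLOW(C) = { $, 'b' }
PREDICT(C → ε) = { $, 'b' }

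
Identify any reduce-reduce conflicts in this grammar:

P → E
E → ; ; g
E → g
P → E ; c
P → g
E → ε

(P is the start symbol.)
Yes — I4: [E → g .] vs [P → g .]

Augment with P' → P and build the canonical LR(0) collection (I0 = CLOSURE({[P' → . P]}), then GOTO on every symbol after a dot until no new states appear). It has 9 states:
  I0: { [E → . ; ; g], [E → . g], [E → .], [P → . E ; c], [P → . E], [P → . g], [P' → . P] }  — shift, reduce
  I1: { [E → ; . ; g] }  — shift
  I2: { [P → E . ; c], [P → E .] }  — shift, reduce
  I3: { [P' → P .] }  — accept
  I4: { [E → g .], [P → g .] }  — 2 reduces
  I5: { [P → E ; . c] }  — shift
  I6: { [P → E ; c .] }  — reduce
  I7: { [E → ; ; . g] }  — shift
  I8: { [E → ; ; g .] }  — reduce

I4 contains complete items [E → g .], [P → g .] — reduce-reduce conflict.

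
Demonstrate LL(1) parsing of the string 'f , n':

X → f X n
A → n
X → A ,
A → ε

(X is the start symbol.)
LL(1) parsing maintains a stack (initially the start symbol over $) and the input. At each step: if the stack top is a terminal, match it against the current input token; if it is a non-terminal N, replace it with the RHS of M[N, lookahead] (the unique production whose predict set contains the lookahead).

Stack is shown with the top on the left.

Stack    Input    Action
------------------------
X $      f , n $  output X → f X n
f X n $  f , n $  match 'f'
X n $    , n $    output X → A ,
A , n $  , n $    output A → ε
, n $    , n $    match ','
n $      n $      match 'n'
$        $        accept

The string is accepted.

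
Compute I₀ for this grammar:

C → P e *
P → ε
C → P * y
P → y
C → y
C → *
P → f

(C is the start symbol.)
First, augment the grammar with C' → C
I₀ = CLOSURE({ [C' → . C] }):
  [C' → . C] has the dot before C: add [C → . P e *], [C → . P * y], [C → . y], [C → . *]
  [C → . P e *] has the dot before P: add [P → .], [P → . y], [P → . f]
No further items can be added.

I₀ = { [C → . *], [C → . P * y], [C → . P e *], [C → . y], [C' → . C], [P → . f], [P → . y], [P → .] }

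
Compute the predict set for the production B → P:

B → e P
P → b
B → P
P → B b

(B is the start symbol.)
PREDICT(B → P) = (FIRST(RHS) \ {ε}) ∪ (FOLLOW(B) if ε ∈ FIRST(RHS), i.e. RHS ⇒* ε)
FIRST(P) = { 'b', 'e' }
FIRST(P) = { 'b', 'e' }
ε ∉ FIRST(P), so FOLLOW(B) is not added.
PREDICT(B → P) = { 'b', 'e' }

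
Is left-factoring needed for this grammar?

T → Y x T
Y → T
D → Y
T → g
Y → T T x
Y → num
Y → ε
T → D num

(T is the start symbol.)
Left-factoring is needed when two productions for the same non-terminal
share a common prefix on the right-hand side.

Productions for T:
  T → Y x T
  T → g
  T → D num
Productions for Y:
  Y → T
  Y → T T x
  Y → num
  Y → ε

Found common prefix 'T' in productions for Y

Answer: Yes, Y has productions with common prefix 'T'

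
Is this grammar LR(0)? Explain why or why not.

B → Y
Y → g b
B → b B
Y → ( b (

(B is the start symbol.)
A grammar is LR(0) if no state in the canonical LR(0) collection has:
  - both a shift item (dot before a terminal) and a complete item (shift-reduce conflict), or
  - two or more complete items (reduce-reduce conflict; the accept item [B' → B .] counts as a complete item here).

Augment with B' → B and build the canonical LR(0) collection (I0 = CLOSURE({[B' → . B]}), then GOTO on every symbol after a dot until no new states appear). It has 10 states:
  I0: { [B → . Y], [B → . b B], [B' → . B], [Y → . ( b (], [Y → . g b] }  — shift
  I1: { [Y → ( . b (] }  — shift
  I2: { [B' → B .] }  — accept
  I3: { [B → Y .] }  — reduce
  I4: { [B → . Y], [B → . b B], [B → b . B], [Y → . ( b (], [Y → . g b] }  — shift
  I5: { [Y → g . b] }  — shift
  I6: { [Y → g b .] }  — reduce
  I7: { [B → b B .] }  — reduce
  I8: { [Y → ( b . (] }  — shift
  I9: { [Y → ( b ( .] }  — reduce

Every state is either a pure shift/goto state or contains exactly one complete item and nothing to shift — no conflicts. The grammar is LR(0).

Answer: Yes, the grammar is LR(0)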